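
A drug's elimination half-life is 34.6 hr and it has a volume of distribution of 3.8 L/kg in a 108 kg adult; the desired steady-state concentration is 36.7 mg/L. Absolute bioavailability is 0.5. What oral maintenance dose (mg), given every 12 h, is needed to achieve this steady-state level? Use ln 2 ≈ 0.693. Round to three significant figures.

Vd = 3.8 L/kg × 108 kg = 410.4 L
CL = 0.693 × Vd / t½ = 0.693 × 410.4 / 34.6 = 8.220 L/h
D = CL × Css × τ / F = 8.220 × 36.7 × 12 / 0.5 = 7240 mg

7240 mg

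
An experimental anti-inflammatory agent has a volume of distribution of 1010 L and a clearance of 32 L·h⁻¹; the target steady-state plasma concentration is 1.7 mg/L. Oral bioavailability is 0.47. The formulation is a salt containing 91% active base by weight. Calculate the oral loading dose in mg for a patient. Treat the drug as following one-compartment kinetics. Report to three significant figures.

4010 mg

LD is governed by Vd — clearance does not enter the loading-dose calculation.
LD = Vd × C / F / S = 1010 × 1.700 / 0.47 / 0.91 = 4014 mg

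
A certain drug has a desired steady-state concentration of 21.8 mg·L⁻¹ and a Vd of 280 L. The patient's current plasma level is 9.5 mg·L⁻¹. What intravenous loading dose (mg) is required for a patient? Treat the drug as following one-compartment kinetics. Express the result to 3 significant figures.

3440 mg

Concentration deficit ΔC = 21.8 − 9.5 = 12.30 mg/L
LD = Vd × ΔC = 280.0 × 12.30 = 3444 mg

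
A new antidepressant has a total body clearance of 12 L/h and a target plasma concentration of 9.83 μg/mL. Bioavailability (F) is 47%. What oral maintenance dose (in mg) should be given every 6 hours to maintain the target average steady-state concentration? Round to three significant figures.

D = CL × Css × τ / F = 12.00 × 9.83 × 6 / 0.47 = 1506 mg

1510 mg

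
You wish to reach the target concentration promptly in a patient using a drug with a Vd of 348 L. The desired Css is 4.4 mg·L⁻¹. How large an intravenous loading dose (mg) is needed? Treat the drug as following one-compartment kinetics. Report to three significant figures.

The loading dose fills Vd to the target concentration.
LD = Vd × C = 348.0 × 4.400 = 1531 mg

1530 mg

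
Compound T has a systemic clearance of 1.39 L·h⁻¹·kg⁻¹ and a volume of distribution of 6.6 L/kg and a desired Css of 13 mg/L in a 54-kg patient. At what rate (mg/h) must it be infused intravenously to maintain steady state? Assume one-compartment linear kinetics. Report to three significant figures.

CL = 1.39 L·h⁻¹·kg⁻¹ × 54 kg = 75.06 L/h
Rate = CL × Css = 75.06 × 13 = 975.8 mg/h

976 mg/h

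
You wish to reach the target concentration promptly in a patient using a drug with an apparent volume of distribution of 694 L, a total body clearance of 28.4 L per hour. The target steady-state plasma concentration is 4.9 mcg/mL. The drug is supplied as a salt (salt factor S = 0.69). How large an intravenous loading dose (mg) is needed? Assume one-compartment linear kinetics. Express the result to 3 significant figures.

4930 mg

LD = Vd × C / S = 694.0 × 4.900 / 0.69 = 4928 mg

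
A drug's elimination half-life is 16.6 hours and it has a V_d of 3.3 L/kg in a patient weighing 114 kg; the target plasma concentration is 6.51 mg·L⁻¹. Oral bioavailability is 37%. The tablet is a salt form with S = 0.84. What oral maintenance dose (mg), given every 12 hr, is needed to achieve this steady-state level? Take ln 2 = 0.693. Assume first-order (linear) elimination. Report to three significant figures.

3950 mg

Total Vd = 3.3 × 114 = 376.2 L
k = 0.693/16.6 = 0.04175 h⁻¹, so CL = k·Vd = 0.04175 × 376.2 = 15.71 L/h
D = CL × Css × τ / F / S = 15.71 × 6.51 × 12 / 0.37 / 0.84 = 3949 mg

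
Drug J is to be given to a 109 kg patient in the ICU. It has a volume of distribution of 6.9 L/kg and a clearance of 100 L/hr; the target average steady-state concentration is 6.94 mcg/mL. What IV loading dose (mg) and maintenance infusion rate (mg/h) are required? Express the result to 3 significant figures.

Total Vd = 6.9 × 109 = 752.1 L
Loading dose = Vd × C = 752.1 × 6.94 = 5220 mg
Infusion rate = 100.0 L/h × 6.94 mg/L = 694.0 mg/h

(a) 5220 mg; (b) 694 mg/h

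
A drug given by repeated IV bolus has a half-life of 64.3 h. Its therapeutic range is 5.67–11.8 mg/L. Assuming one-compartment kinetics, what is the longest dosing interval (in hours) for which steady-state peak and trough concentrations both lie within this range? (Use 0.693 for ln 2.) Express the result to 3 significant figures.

k = 0.693 / t½ = 0.693 / 64.3 = 0.01078 h⁻¹
Between IV bolus doses, concentration decays as C = C₀·e^(−kτ), so C_peak/C_trough = e^(kτ).
τ_max = ln(C_peak/C_trough) / k = ln(11.8/5.67) / 0.01078 = 0.7329 / 0.01078 = 67.99 h

68.0 h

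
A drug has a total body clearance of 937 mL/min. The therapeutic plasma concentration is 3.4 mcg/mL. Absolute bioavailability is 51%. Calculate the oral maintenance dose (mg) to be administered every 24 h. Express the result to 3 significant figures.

9000 mg

CL = 937 mL/min = 937 × 0.06 = 56.22 L/h
D = CL × Css × τ / F = 56.22 × 3.4 × 24 / 0.51 = 8995 mg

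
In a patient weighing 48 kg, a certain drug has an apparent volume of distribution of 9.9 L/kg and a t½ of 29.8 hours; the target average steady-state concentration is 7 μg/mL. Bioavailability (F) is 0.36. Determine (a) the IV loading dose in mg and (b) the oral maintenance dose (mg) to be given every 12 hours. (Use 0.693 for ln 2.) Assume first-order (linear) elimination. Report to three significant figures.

Vd = 9.9 L/kg × 48 kg = 475.2 L
LD = Vd × C = 475.2 × 7 = 3326 mg
CL = 0.693 × Vd / t½ = 0.693 × 475.2 / 29.8 = 11.05 L/h
D = CL × Css × τ / F = 11.05 × 7 × 12 / 0.36 = 2578 mg

(a) 3330 mg; (b) 2580 mg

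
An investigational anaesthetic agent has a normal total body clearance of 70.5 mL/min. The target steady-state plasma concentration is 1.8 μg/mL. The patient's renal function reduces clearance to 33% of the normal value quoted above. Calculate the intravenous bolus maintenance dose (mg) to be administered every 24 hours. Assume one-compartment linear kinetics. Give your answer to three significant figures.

CL = 70.5 mL/min = 70.5 × 0.06 = 4.230 L/h
Patient clearance = 0.33 × 4.230 = 1.396 L/h
D = CL × Css × τ = 1.396 × 1.8 × 24 = 60.31 mg

60.3 mg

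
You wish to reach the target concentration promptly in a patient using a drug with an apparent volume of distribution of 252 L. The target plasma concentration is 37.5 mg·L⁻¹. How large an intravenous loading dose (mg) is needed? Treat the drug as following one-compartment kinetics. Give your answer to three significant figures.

9450 mg

LD = Vd × C = 252.0 × 37.50 = 9450 mg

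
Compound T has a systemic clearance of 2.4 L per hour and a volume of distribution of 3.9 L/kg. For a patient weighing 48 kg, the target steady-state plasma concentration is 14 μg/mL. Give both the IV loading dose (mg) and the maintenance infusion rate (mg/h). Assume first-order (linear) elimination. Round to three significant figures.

(a) 2620 mg; (b) 33.6 mg/h

Total Vd = 3.9 × 48 = 187.2 L
Loading dose = Vd × C = 187.2 × 14 = 2621 mg
Maintenance infusion rate = CL × Css = 2.400 × 14 = 33.60 mg/h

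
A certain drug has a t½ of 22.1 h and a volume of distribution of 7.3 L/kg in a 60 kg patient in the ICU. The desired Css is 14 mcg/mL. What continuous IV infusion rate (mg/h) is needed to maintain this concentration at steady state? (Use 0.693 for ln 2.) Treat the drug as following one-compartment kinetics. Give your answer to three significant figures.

192 mg/h

Total Vd = 7.3 × 60 = 438.0 L
k = 0.693/22.1 = 0.03136 h⁻¹, so CL = k·Vd = 0.03136 × 438.0 = 13.74 L/h
Infusion rate = CL × Css = 13.74 × 14 = 192.4 mg/h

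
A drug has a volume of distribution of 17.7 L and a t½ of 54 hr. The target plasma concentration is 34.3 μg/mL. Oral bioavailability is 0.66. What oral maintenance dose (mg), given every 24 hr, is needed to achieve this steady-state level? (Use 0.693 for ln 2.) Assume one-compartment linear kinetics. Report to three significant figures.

283 mg

CL = 0.693 × Vd / t½ = 0.693 × 17.70 / 54 = 0.2272 L/h
D = CL × Css × τ / F = 0.2272 × 34.3 × 24 / 0.66 = 283.4 mg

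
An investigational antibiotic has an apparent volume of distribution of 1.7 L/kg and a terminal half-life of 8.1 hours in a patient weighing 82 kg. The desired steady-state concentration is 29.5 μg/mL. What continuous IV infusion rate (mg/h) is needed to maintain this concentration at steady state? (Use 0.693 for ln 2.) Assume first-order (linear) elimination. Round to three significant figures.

Vd = 1.7 L/kg × 82 kg = 139.4 L
CL = ln 2 · Vd / t½ = 0.693 × 139.4 / 8.1 = 11.93 L/h
Infusion rate = CL × Css = 11.93 × 29.5 = 351.9 mg/h

352 mg/h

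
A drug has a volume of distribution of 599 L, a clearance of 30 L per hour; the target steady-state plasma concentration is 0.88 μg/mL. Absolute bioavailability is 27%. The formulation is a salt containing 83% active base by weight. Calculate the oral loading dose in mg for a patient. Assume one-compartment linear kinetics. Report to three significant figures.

The loading dose fills Vd to the target concentration; clearance is irrelevant here.
LD = Vd × C / F / S = 599.0 × 0.8800 / 0.27 / 0.83 = 2352 mg

2350 mg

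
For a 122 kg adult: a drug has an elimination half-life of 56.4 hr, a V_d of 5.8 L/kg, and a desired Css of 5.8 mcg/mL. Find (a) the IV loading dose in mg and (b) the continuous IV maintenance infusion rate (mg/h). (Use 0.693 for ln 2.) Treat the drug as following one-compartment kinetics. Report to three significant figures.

(a) 4100 mg; (b) 50.4 mg/h

Total Vd = 5.8 × 122 = 707.6 L
LD = Vd × C = 707.6 × 5.8 = 4104 mg
CL = 0.693 × Vd / t½ = 0.693 × 707.6 / 56.4 = 8.694 L/h
Infusion rate = CL × Css = 8.694 × 5.8 = 50.43 mg/h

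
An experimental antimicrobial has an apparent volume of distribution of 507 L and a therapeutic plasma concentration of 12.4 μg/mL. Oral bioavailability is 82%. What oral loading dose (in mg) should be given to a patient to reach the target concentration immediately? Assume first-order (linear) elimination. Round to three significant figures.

7670 mg

LD = Vd × C / F = 507.0 × 12.40 / 0.82 = 7667 mg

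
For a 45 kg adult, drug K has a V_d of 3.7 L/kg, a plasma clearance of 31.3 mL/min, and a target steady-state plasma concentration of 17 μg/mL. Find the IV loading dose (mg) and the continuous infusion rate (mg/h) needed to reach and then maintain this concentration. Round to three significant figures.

(a) 2830 mg; (b) 31.9 mg/h

Vd = 3.7 L/kg × 45 kg = 166.5 L
Loading: fill Vd to C_target → 166.5 L × 17 mg/L = 2831 mg
Convert clearance: 31.3 mL/min × 60 min/h ÷ 1000 mL/L = 1.878 L/h
Maintenance: replace elimination → rate = CL × Css = 1.878 × 17 = 31.93 mg/h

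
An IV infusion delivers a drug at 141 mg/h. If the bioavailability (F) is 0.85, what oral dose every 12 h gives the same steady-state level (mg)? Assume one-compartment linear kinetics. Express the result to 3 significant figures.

1990 mg

To maintain the same Css, the systemic dosing rate must be unchanged: F·D/τ = infusion rate.
D = rate × τ / F = 141 × 12 / 0.85 = 1991 mg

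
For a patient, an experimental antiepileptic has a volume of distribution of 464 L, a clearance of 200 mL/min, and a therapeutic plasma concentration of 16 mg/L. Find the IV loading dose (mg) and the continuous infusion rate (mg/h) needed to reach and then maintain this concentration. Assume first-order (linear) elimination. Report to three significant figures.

Loading dose = Vd × C = 464.0 × 16 = 7424 mg
CL = 200 mL/min = 200 × 0.06 = 12.00 L/h
Infusion rate = 12.00 L/h × 16 mg/L = 192.0 mg/h

(a) 7420 mg; (b) 192 mg/h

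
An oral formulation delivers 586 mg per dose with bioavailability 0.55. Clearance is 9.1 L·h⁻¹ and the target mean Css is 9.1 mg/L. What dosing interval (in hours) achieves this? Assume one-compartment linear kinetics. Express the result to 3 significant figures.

3.89 h

F·D/τ = CL·Css → τ = F·D / (CL·Css).
τ = 0.55 × 586 / (9.1 × 9.1) = 3.892 h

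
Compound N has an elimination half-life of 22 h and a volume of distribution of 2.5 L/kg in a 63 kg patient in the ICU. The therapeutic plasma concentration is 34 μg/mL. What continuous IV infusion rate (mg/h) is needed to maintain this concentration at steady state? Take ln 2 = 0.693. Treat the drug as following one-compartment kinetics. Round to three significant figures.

Vd(total) = 63 kg × 2.5 L/kg = 157.5 L
k = 0.693/22 = 0.03150 h⁻¹, so CL = k·Vd = 0.03150 × 157.5 = 4.961 L/h
Infusion rate = CL × Css = 4.961 × 34 = 168.7 mg/h

169 mg/h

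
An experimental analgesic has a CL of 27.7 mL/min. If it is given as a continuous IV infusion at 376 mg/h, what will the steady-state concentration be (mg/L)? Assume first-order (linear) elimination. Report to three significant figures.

CL = 27.7 mL/min = 27.7 × 0.06 = 1.662 L/h
Css = rate / CL = 376 / 1.662 = 226.2 mg/L

226 mg/L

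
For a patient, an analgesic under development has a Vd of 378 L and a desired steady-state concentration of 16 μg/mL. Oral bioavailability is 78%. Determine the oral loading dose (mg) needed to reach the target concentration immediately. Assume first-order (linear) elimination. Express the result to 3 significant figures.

7750 mg

The loading dose fills Vd to the target concentration.
LD = Vd × C / F = 378.0 × 16.00 / 0.78 = 7754 mg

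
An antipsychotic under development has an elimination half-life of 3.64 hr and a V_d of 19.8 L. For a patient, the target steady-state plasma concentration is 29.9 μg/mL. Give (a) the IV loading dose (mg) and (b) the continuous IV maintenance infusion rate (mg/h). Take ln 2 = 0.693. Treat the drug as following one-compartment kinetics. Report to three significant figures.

LD = Vd × C = 19.80 × 29.9 = 592.0 mg
CL = 0.693 × Vd / t½ = 0.693 × 19.80 / 3.64 = 3.770 L/h
Infusion rate = CL × Css = 3.770 × 29.9 = 112.7 mg/h

(a) 592 mg; (b) 113 mg/h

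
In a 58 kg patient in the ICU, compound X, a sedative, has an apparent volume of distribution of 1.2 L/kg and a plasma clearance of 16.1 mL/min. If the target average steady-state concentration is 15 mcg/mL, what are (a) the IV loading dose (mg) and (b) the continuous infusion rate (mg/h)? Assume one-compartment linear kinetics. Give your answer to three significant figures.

(a) 1040 mg; (b) 14.5 mg/h

Vd = 1.2 L/kg × 58 kg = 69.60 L
LD = Vd · C_target = 69.60 × 15 = 1044 mg
CL = 16.1 mL/min = 16.1 × 0.06 = 0.9660 L/h
Maintenance: replace elimination → rate = CL × Css = 0.9660 × 15 = 14.49 mg/h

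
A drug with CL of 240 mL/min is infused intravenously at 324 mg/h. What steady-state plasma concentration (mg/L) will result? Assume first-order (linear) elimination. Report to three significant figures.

Convert clearance: 240 mL/min × 60 min/h ÷ 1000 mL/L = 14.40 L/h
Css = rate / CL = 324 / 14.40 = 22.50 mg/L

22.5 mg/L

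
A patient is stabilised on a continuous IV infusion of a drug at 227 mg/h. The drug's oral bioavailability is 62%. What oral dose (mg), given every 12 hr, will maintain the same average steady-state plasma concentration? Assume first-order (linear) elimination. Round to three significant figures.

To maintain the same Css, the systemic dosing rate must be unchanged: F·D/τ = infusion rate.
D = rate × τ / F = 227 × 12 / 0.62 = 4394 mg

4390 mg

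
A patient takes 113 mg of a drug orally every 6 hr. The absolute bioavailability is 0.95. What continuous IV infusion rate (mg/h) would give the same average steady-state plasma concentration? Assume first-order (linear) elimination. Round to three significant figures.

Equivalent systemic input: infusion rate = F·D/τ.
Rate = 0.95 × 113 / 6 = 17.89 mg/h

17.9 mg/h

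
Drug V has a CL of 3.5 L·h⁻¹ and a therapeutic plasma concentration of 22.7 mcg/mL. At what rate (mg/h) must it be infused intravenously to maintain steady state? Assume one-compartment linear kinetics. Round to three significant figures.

79.5 mg/h

Infusion rate = CL · Css = 3.500 L/h × 22.7 mg/L = 79.45 mg/h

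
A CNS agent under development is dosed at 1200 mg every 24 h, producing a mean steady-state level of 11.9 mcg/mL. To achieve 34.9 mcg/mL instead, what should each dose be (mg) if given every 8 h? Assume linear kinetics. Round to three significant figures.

1170 mg

For first-order elimination, Css ∝ F·D/(CL·τ); F and CL are unchanged, so Css ∝ D/τ.
D₂ = D₁ × (Css,target / Css,current) × (τ₂/τ₁) = 1200 × (34.9/11.9) × (8/24) = 1173 mg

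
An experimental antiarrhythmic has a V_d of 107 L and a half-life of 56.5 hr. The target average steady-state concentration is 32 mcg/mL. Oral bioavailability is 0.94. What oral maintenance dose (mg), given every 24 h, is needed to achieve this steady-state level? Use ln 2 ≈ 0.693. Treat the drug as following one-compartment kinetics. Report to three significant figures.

1070 mg

k = 0.693/56.5 = 0.01227 h⁻¹, so CL = k·Vd = 0.01227 × 107.0 = 1.313 L/h
D = CL × Css × τ / F = 1.313 × 32 × 24 / 0.94 = 1073 mg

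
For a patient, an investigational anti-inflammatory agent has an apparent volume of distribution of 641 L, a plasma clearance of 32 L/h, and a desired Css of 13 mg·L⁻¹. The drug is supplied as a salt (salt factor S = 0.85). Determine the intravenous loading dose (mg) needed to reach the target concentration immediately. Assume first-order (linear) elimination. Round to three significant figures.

Loading dose depends on Vd (not clearance): it fills the distribution volume.
LD = Vd × C / S = 641.0 × 13.00 / 0.85 = 9804 mg

9800 mg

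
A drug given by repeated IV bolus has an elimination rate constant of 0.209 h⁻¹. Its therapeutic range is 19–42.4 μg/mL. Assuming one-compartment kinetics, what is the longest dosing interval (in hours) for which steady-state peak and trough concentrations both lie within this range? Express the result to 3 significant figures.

Between IV bolus doses, concentration decays as C = C₀·e^(−kτ), so C_peak/C_trough = e^(kτ).
τ_max = ln(C_peak/C_trough) / k = ln(42.4/19) / 0.2090 = 0.8027 / 0.2090 = 3.841 h

3.84 h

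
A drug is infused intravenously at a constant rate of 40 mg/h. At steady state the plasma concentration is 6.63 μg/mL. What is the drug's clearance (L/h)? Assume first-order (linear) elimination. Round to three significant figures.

6.03 L/h

At steady state, infusion rate = CL × Css, so CL = rate / Css.
CL = 40 / 6.63 = 6.033 L/h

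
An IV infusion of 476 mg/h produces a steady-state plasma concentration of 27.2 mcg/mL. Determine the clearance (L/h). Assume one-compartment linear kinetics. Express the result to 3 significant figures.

At steady state, infusion rate = CL × Css, so CL = rate / Css.
CL = 476 / 27.2 = 17.50 L/h

17.5 L/h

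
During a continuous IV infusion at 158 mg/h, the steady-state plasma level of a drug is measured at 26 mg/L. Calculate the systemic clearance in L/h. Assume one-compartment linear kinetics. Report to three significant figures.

6.08 L/h

At steady state, infusion rate = CL × Css, so CL = rate / Css.
CL = 158 / 26 = 6.077 L/h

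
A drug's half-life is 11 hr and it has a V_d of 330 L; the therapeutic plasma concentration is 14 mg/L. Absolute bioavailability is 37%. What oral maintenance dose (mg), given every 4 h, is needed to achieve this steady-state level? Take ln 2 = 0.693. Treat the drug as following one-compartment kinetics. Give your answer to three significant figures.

k = 0.693/11 = 0.06300 h⁻¹, so CL = k·Vd = 0.06300 × 330.0 = 20.79 L/h
D = CL × Css × τ / F = 20.79 × 14 × 4 / 0.37 = 3147 mg

3150 mg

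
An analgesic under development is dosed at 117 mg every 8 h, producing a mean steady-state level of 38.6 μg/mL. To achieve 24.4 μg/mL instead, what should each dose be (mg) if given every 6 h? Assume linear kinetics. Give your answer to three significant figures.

With linear kinetics, Css is proportional to dose rate (D/τ) at fixed clearance.
D₂ = D₁ × (Css,target / Css,current) × (τ₂/τ₁) = 117 × (24.4/38.6) × (6/8) = 55.47 mg

55.5 mg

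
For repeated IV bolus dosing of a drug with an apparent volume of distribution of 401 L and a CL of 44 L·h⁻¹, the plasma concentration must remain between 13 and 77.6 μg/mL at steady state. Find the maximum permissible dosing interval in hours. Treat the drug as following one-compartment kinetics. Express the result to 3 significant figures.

16.3 h

k = CL / Vd = 44.00 / 401.0 = 0.1097 h⁻¹
Between IV bolus doses, concentration decays as C = C₀·e^(−kτ), so C_peak/C_trough = e^(kτ).
τ_max = ln(C_peak/C_trough) / k = ln(77.6/13) / 0.1097 = 1.787 / 0.1097 = 16.29 h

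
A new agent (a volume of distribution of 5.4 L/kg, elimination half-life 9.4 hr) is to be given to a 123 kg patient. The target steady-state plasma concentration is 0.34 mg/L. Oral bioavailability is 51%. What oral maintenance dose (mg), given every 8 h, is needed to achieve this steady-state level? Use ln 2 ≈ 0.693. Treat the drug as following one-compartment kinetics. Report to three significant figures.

261 mg

Total Vd = 5.4 × 123 = 664.2 L
CL = ln 2 · Vd / t½ = 0.693 × 664.2 / 9.4 = 48.97 L/h
D = CL × Css × τ / F = 48.97 × 0.34 × 8 / 0.51 = 261.2 mg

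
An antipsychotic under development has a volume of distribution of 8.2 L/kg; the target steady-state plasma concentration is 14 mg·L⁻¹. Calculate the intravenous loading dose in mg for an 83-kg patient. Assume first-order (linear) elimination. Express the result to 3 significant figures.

Vd = 8.2 L/kg × 83 kg = 680.6 L
LD = Vd × C = 680.6 × 14.00 = 9528 mg

9530 mg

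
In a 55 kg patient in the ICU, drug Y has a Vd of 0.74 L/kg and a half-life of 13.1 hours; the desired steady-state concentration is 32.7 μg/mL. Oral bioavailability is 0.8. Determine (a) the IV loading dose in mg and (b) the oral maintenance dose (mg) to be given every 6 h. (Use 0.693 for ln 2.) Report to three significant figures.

(a) 1330 mg; (b) 528 mg

Vd = 0.74 L/kg × 55 kg = 40.70 L
LD = Vd × C = 40.70 × 32.7 = 1331 mg
CL = 0.693 × Vd / t½ = 0.693 × 40.70 / 13.1 = 2.153 L/h
D = CL × Css × τ / F = 2.153 × 32.7 × 6 / 0.8 = 528.0 mg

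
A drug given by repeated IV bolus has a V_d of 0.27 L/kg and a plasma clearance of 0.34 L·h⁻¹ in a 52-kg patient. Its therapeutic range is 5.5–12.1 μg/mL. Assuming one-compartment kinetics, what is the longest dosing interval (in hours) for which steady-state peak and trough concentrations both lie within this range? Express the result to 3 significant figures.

32.6 h

Vd = 0.27 L/kg × 52 kg = 14.04 L
k = CL / Vd = 0.3400 / 14.04 = 0.02422 h⁻¹
Between IV bolus doses, concentration decays as C = C₀·e^(−kτ), so C_peak/C_trough = e^(kτ).
τ_max = ln(C_peak/C_trough) / k = ln(12.1/5.5) / 0.02422 = 0.7885 / 0.02422 = 32.56 h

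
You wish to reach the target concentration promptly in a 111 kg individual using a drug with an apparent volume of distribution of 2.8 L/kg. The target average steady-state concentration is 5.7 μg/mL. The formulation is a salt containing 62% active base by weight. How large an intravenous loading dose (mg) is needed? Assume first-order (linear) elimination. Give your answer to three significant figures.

2860 mg

Vd = 2.8 L/kg × 111 kg = 310.8 L
The loading dose fills Vd to the target concentration.
LD = Vd × C / S = 310.8 × 5.700 / 0.62 = 2857 mg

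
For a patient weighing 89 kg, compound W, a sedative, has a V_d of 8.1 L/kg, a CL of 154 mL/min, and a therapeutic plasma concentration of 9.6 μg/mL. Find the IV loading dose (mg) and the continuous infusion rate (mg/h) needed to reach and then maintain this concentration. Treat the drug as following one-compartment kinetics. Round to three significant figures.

(a) 6920 mg; (b) 88.7 mg/h

Vd(total) = 89 kg × 8.1 L/kg = 720.9 L
Loading: fill Vd to C_target → 720.9 L × 9.6 mg/L = 6921 mg
Convert clearance: 154 mL/min × 60 min/h ÷ 1000 mL/L = 9.240 L/h
Infusion rate = 9.240 L/h × 9.6 mg/L = 88.70 mg/h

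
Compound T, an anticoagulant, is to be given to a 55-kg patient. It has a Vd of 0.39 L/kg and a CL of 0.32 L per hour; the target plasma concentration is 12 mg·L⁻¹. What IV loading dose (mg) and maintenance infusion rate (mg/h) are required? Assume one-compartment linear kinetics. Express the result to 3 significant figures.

(a) 257 mg; (b) 3.84 mg/h

Vd = 0.39 L/kg × 55 kg = 21.45 L
Loading: fill Vd to C_target → 21.45 L × 12 mg/L = 257.4 mg
Infusion rate = 0.3200 L/h × 12 mg/L = 3.840 mg/h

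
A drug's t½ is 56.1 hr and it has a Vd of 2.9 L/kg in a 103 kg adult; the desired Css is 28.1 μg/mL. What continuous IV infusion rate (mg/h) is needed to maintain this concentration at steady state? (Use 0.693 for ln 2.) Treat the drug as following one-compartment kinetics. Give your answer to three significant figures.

104 mg/h

Vd(total) = 103 kg × 2.9 L/kg = 298.7 L
CL = 0.693 × Vd / t½ = 0.693 × 298.7 / 56.1 = 3.690 L/h
Infusion rate = CL × Css = 3.690 × 28.1 = 103.7 mg/h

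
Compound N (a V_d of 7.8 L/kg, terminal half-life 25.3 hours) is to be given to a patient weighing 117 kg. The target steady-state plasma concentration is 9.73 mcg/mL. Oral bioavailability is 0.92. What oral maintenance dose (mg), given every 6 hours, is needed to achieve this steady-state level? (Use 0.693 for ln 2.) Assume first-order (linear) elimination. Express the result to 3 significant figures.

1590 mg

Total Vd = 7.8 × 117 = 912.6 L
k = 0.693/25.3 = 0.02739 h⁻¹, so CL = k·Vd = 0.02739 × 912.6 = 25.00 L/h
D = CL × Css × τ / F = 25.00 × 9.73 × 6 / 0.92 = 1586 mg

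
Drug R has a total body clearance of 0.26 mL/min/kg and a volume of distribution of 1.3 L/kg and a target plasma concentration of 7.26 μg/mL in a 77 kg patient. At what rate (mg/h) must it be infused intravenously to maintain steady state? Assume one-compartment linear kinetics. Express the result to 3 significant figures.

8.72 mg/h

CL = 0.26 mL/min/kg × 77 kg = 20.02 mL/min = 20.02 × 60/1000 = 1.201 L/h
Rate = CL × Css = 1.201 × 7.26 = 8.719 mg/h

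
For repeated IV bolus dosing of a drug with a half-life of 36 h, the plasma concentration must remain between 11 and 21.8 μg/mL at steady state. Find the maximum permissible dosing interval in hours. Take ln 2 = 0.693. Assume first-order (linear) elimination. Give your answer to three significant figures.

35.5 h

k = 0.693 / t½ = 0.693 / 36 = 0.01925 h⁻¹
Between IV bolus doses, concentration decays as C = C₀·e^(−kτ), so C_peak/C_trough = e^(kτ).
τ_max = ln(C_peak/C_trough) / k = ln(21.8/11) / 0.01925 = 0.6840 / 0.01925 = 35.53 h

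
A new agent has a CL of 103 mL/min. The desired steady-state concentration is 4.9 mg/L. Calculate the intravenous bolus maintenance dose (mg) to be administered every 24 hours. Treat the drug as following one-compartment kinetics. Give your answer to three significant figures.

727 mg

Convert clearance: 103 mL/min × 60 min/h ÷ 1000 mL/L = 6.180 L/h
At steady state, dose per interval replaces the amount cleared in that interval: D/τ = CL·Css.
D = CL × Css × τ = 6.180 × 4.9 × 24 = 726.8 mg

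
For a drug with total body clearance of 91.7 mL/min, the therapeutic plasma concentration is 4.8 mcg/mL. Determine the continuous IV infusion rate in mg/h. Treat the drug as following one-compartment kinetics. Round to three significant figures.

CL = 91.7 mL/min × 60/1000 = 5.502 L/h
Rate = CL × Css = 5.502 × 4.8 = 26.41 mg/h

26.4 mg/h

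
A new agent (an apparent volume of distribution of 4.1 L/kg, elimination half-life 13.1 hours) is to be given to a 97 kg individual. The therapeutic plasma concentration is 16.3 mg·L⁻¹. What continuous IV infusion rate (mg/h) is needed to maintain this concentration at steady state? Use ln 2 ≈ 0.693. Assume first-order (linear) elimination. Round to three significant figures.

343 mg/h

Vd = 4.1 L/kg × 97 kg = 397.7 L
CL = ln 2 · Vd / t½ = 0.693 × 397.7 / 13.1 = 21.04 L/h
Infusion rate = CL × Css = 21.04 × 16.3 = 343.0 mg/h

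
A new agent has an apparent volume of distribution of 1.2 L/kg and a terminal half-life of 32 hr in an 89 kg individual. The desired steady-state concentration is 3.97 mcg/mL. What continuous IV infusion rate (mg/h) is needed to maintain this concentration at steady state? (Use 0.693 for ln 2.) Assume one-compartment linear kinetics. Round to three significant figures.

9.18 mg/h

Vd(total) = 89 kg × 1.2 L/kg = 106.8 L
CL = ln 2 · Vd / t½ = 0.693 × 106.8 / 32 = 2.313 L/h
Infusion rate = CL × Css = 2.313 × 3.97 = 9.183 mg/h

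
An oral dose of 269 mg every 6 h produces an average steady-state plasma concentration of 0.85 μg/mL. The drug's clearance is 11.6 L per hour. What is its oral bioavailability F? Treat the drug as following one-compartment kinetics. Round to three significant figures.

0.220

F·D/τ = CL·Css at steady state → F = CL·Css·τ / D.
F = 11.6 × 0.85 × 6 / 269 = 0.220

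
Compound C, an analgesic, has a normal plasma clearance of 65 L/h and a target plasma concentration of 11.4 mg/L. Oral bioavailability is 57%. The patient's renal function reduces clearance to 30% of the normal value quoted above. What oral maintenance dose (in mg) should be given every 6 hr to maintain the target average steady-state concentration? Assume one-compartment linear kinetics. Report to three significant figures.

2340 mg

Patient clearance = 0.3 × 65.00 = 19.50 L/h
D = CL × Css × τ / F = 19.50 × 11.4 × 6 / 0.57 = 2340 mg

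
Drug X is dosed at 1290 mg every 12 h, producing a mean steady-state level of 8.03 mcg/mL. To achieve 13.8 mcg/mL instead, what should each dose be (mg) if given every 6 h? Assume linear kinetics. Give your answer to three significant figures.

With linear kinetics, Css is proportional to dose rate (D/τ) at fixed clearance.
D₂ = D₁ × (Css,target / Css,current) × (τ₂/τ₁) = 1290 × (13.8/8.03) × (6/12) = 1108 mg

1110 mg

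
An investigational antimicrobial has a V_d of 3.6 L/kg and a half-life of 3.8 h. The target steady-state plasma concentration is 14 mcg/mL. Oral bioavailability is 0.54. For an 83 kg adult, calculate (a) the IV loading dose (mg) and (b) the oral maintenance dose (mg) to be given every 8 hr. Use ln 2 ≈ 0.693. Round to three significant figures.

(a) 4180 mg; (b) 11300 mg

Vd = 3.6 L/kg × 83 kg = 298.8 L
LD = Vd × C = 298.8 × 14 = 4183 mg
CL = 0.693 × Vd / t½ = 0.693 × 298.8 / 3.8 = 54.49 L/h
D = CL × Css × τ / F = 54.49 × 14 × 8 / 0.54 = 11300 mg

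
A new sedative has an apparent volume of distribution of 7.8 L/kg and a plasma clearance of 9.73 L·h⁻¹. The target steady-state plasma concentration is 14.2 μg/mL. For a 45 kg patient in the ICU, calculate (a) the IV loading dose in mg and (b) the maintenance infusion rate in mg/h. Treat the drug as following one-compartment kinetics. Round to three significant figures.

Vd(total) = 45 kg × 7.8 L/kg = 351.0 L
Loading dose = Vd × C = 351.0 × 14.2 = 4984 mg
Maintenance: replace elimination → rate = CL × Css = 9.730 × 14.2 = 138.2 mg/h

(a) 4980 mg; (b) 138 mg/h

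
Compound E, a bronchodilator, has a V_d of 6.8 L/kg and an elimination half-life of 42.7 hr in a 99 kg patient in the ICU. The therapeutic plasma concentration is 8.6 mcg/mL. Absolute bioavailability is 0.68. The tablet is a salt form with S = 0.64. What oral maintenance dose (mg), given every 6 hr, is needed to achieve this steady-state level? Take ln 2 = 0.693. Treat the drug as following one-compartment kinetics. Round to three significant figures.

Vd = 6.8 L/kg × 99 kg = 673.2 L
CL = ln 2 · Vd / t½ = 0.693 × 673.2 / 42.7 = 10.93 L/h
D = CL × Css × τ / F / S = 10.93 × 8.6 × 6 / 0.68 / 0.64 = 1296 mg

1300 mg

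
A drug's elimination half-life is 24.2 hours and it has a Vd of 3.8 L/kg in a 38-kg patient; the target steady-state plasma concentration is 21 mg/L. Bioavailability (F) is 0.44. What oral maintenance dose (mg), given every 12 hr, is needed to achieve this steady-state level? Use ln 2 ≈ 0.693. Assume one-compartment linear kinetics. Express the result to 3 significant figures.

2370 mg

Vd = 3.8 L/kg × 38 kg = 144.4 L
CL = ln 2 · Vd / t½ = 0.693 × 144.4 / 24.2 = 4.135 L/h
D = CL × Css × τ / F = 4.135 × 21 × 12 / 0.44 = 2368 mg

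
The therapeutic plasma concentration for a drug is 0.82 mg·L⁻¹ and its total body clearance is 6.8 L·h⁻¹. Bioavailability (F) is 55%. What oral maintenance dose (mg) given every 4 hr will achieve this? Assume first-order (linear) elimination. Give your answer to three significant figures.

At steady state, dose per interval replaces the amount cleared in that interval: F·D/τ = CL·Css.
D = CL × Css × τ / F = 6.800 × 0.82 × 4 / 0.55 = 40.55 mg

40.6 mg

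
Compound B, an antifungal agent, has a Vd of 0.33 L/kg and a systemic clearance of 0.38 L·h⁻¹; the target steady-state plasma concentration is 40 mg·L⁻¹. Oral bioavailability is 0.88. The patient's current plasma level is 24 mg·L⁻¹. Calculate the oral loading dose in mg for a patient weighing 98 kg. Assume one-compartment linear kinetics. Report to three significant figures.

Total Vd = 0.33 × 98 = 32.34 L
The loading dose fills Vd to the target concentration; clearance is irrelevant here.
Concentration deficit ΔC = 40 − 24 = 16.00 mg/L
LD = Vd × ΔC / F = 32.34 × 16.00 / 0.88 = 588.0 mg

588 mg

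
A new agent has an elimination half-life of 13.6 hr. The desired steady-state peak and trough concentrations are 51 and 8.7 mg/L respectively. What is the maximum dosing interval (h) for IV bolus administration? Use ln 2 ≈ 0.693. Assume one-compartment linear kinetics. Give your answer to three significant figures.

k = 0.693 / t½ = 0.693 / 13.6 = 0.05096 h⁻¹
Between IV bolus doses, concentration decays as C = C₀·e^(−kτ), so C_peak/C_trough = e^(kτ).
τ_max = ln(C_peak/C_trough) / k = ln(51/8.7) / 0.05096 = 1.769 / 0.05096 = 34.71 h

34.7 h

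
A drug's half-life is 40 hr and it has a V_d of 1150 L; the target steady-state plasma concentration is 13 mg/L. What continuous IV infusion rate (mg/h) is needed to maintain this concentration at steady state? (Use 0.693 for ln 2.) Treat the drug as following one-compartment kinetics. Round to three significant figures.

259 mg/h

k = 0.693/40 = 0.01733 h⁻¹, so CL = k·Vd = 0.01733 × 1150 = 19.93 L/h
Infusion rate = CL × Css = 19.93 × 13 = 259.1 mg/h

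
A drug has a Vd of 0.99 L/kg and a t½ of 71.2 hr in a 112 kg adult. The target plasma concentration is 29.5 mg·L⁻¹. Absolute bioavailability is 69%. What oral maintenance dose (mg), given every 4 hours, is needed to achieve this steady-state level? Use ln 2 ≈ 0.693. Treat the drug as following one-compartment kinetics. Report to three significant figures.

185 mg

Vd = 0.99 L/kg × 112 kg = 110.9 L
CL = 0.693 × Vd / t½ = 0.693 × 110.9 / 71.2 = 1.079 L/h
D = CL × Css × τ / F = 1.079 × 29.5 × 4 / 0.69 = 184.5 mg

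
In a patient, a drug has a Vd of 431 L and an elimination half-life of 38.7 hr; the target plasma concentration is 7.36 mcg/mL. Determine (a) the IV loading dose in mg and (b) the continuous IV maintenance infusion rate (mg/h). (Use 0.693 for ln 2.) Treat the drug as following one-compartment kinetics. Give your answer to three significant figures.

LD = Vd × C = 431.0 × 7.36 = 3172 mg
CL = 0.693 × Vd / t½ = 0.693 × 431.0 / 38.7 = 7.718 L/h
Infusion rate = CL × Css = 7.718 × 7.36 = 56.80 mg/h

(a) 3170 mg; (b) 56.8 mg/h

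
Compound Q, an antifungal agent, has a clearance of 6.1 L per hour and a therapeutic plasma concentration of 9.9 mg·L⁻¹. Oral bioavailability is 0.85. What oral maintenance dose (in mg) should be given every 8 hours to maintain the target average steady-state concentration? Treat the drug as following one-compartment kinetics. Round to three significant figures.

568 mg

D = CL × Css × τ / F = 6.100 × 9.9 × 8 / 0.85 = 568.4 mg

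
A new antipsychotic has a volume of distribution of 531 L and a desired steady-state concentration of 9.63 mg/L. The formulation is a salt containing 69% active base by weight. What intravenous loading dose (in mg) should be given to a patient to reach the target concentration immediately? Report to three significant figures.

7410 mg

LD = Vd × C / S = 531.0 × 9.630 / 0.69 = 7411 mg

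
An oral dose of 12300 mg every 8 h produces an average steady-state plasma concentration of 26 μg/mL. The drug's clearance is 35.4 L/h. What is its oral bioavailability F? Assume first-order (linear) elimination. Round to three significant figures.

0.599

F·D/τ = CL·Css at steady state → F = CL·Css·τ / D.
F = 35.4 × 26 × 8 / 12300 = 0.599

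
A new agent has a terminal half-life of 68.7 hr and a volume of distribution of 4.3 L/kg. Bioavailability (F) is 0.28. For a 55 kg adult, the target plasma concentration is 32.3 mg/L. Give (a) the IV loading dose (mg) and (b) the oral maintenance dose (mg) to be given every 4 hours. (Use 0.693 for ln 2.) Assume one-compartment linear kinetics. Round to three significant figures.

(a) 7640 mg; (b) 1100 mg

Vd = 4.3 L/kg × 55 kg = 236.5 L
LD = Vd × C = 236.5 × 32.3 = 7639 mg
CL = 0.693 × Vd / t½ = 0.693 × 236.5 / 68.7 = 2.386 L/h
D = CL × Css × τ / F = 2.386 × 32.3 × 4 / 0.28 = 1101 mg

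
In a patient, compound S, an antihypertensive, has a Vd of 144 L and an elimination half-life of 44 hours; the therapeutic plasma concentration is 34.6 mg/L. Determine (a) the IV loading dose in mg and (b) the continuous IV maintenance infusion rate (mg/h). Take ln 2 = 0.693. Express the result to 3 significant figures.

(a) 4980 mg; (b) 78.5 mg/h

LD = Vd × C = 144.0 × 34.6 = 4982 mg
CL = 0.693 × Vd / t½ = 0.693 × 144.0 / 44 = 2.268 L/h
Infusion rate = CL × Css = 2.268 × 34.6 = 78.47 mg/h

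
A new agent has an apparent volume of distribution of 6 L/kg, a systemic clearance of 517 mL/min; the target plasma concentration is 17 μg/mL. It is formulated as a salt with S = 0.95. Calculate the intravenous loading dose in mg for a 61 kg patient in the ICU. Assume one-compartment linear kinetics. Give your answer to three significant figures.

6550 mg

Vd = 6 L/kg × 61 kg = 366.0 L
The loading dose fills Vd to the target concentration.
LD = Vd × C / S = 366.0 × 17.00 / 0.95 = 6549 mg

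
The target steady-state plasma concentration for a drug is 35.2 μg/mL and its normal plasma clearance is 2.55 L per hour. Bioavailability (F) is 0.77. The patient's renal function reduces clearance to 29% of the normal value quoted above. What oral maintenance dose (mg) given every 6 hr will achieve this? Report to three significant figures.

Patient clearance = 0.29 × 2.550 = 0.7395 L/h
D = CL × Css × τ / F = 0.7395 × 35.2 × 6 / 0.77 = 202.8 mg

203 mg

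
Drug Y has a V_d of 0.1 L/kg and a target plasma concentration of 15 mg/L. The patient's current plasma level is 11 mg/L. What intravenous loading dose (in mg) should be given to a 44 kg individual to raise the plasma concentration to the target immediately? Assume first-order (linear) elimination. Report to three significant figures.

Vd(total) = 44 kg × 0.1 L/kg = 4.400 L
Concentration deficit ΔC = 15 − 11 = 4.000 mg/L
LD = Vd × ΔC = 4.400 × 4.000 = 17.60 mg

17.6 mg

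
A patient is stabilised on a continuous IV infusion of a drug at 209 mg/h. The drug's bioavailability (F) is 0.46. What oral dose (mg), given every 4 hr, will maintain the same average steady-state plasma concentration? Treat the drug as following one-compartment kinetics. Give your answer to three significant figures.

To maintain the same Css, the systemic dosing rate must be unchanged: F·D/τ = infusion rate.
D = rate × τ / F = 209 × 4 / 0.46 = 1817 mg

1820 mg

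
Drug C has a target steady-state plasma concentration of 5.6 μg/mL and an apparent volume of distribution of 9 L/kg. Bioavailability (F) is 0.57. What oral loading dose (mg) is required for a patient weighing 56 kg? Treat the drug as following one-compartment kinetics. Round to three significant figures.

4950 mg

Total Vd = 9 × 56 = 504.0 L
The loading dose fills Vd to the target concentration.
LD = Vd × C / F = 504.0 × 5.600 / 0.57 = 4952 mg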